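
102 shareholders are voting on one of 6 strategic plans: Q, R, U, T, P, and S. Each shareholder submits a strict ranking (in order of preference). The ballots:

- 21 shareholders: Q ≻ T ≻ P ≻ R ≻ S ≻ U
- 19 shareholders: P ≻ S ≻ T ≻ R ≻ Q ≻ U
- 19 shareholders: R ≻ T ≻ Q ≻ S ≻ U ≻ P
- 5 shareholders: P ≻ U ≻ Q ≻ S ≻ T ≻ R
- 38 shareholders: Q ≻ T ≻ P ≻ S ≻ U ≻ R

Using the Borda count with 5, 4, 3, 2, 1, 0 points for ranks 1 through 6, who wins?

Q

Q: 21·5 + 19·1 + 19·3 + 5·3 + 38·5 = 386
R: 21·2 + 19·2 + 19·5 + 5·0 + 38·0 = 175
U: 21·0 + 19·0 + 19·1 + 5·4 + 38·1 = 77
T: 21·4 + 19·3 + 19·4 + 5·1 + 38·4 = 374
P: 21·3 + 19·5 + 19·0 + 5·5 + 38·3 = 297
S: 21·1 + 19·4 + 19·2 + 5·2 + 38·2 = 221
Q has the highest Borda score (386).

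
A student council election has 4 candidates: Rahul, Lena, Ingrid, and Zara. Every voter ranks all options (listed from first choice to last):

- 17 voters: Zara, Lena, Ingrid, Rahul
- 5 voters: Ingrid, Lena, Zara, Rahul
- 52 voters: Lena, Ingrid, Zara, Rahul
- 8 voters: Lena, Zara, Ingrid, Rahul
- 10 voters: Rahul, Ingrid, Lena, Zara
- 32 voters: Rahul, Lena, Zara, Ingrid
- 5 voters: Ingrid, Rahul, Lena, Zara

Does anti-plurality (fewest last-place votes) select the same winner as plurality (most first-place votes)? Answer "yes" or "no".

Anti-plurality — last-place votes: Rahul 82, Lena 0, Ingrid 32, Zara 15. Winner: Lena.
Plurality — first-place votes: Rahul 42, Lena 60, Ingrid 10, Zara 17. Winner: Lena.
The two methods agree.

yes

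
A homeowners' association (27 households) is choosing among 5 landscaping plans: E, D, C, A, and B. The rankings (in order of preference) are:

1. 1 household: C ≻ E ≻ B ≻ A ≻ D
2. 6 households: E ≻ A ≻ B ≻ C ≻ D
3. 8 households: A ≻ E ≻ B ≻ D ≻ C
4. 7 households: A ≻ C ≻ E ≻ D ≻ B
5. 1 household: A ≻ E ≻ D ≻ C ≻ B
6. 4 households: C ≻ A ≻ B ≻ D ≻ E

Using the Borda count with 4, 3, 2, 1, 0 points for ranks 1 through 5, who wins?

E: 1·3 + 6·4 + 8·3 + 7·2 + 1·3 + 4·0 = 68
D: 1·0 + 6·0 + 8·1 + 7·1 + 1·2 + 4·1 = 21
C: 1·4 + 6·1 + 8·0 + 7·3 + 1·1 + 4·4 = 48
A: 1·1 + 6·3 + 8·4 + 7·4 + 1·4 + 4·3 = 95
B: 1·2 + 6·2 + 8·2 + 7·0 + 1·0 + 4·2 = 38
A has the highest Borda score (95).

A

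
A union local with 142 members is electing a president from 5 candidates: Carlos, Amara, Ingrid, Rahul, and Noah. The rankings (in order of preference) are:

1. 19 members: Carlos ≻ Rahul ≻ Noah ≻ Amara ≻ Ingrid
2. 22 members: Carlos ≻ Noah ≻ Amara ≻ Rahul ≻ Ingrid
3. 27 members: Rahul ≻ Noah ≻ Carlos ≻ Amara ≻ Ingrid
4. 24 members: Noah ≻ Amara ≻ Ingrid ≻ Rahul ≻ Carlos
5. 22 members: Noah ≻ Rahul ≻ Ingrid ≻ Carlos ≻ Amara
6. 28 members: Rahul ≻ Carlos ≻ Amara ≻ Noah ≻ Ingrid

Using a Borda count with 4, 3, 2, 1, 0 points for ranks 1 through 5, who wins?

Noah

Carlos: 19·4 + 22·4 + 27·2 + 24·0 + 22·1 + 28·3 = 324
Amara: 19·1 + 22·2 + 27·1 + 24·3 + 22·0 + 28·2 = 218
Ingrid: 19·0 + 22·0 + 27·0 + 24·2 + 22·2 + 28·0 = 92
Rahul: 19·3 + 22·1 + 27·4 + 24·1 + 22·3 + 28·4 = 389
Noah: 19·2 + 22·3 + 27·3 + 24·4 + 22·4 + 28·1 = 397
Noah has the highest Borda score (397).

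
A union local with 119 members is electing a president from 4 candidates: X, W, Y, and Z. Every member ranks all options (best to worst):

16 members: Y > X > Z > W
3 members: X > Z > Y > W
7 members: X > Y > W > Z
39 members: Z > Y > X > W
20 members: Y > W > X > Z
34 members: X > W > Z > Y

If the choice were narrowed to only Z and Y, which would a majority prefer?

Z

Voters preferring Z to Y: 76; preferring Y to Z: 43.
Z wins the head-to-head.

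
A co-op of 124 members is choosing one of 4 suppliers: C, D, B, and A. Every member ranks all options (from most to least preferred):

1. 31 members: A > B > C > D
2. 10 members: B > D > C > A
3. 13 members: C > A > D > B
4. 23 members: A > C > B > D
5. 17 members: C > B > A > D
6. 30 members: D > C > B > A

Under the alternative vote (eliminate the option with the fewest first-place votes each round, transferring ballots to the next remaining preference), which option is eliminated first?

B

Round 1: C 30, D 30, B 10, A 54. Eliminate B.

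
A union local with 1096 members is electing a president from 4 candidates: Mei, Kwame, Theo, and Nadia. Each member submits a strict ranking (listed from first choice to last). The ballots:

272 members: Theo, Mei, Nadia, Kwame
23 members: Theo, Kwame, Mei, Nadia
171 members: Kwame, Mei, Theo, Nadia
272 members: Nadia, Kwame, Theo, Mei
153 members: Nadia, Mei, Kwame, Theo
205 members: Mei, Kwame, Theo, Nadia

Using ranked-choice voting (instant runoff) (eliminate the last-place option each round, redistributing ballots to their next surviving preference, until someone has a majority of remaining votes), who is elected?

Round 1: Mei 205, Kwame 171, Theo 295, Nadia 425. Eliminate Kwame.
Round 2: Mei 376, Theo 295, Nadia 425. Eliminate Theo.
Round 3: Mei 671, Nadia 425. Mei has a majority.

Mei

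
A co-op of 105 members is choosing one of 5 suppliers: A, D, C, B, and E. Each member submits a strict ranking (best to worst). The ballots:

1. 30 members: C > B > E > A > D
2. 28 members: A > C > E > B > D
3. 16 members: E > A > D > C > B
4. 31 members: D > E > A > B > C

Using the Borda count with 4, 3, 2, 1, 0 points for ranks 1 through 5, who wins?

A: 30·1 + 28·4 + 16·3 + 31·2 = 252
D: 30·0 + 28·0 + 16·2 + 31·4 = 156
C: 30·4 + 28·3 + 16·1 + 31·0 = 220
B: 30·3 + 28·1 + 16·0 + 31·1 = 149
E: 30·2 + 28·2 + 16·4 + 31·3 = 273
E has the highest Borda score (273).

E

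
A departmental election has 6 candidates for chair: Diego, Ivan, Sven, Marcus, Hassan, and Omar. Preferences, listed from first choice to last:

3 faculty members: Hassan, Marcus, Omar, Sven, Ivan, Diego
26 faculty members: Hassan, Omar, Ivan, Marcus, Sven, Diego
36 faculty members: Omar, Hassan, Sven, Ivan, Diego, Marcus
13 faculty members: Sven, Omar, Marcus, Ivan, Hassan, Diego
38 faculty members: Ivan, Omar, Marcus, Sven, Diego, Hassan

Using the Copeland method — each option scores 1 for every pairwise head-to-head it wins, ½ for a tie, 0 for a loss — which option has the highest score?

Diego: loses to Ivan, Sven, Marcus, Hassan, and Omar → score 0.
Ivan: beats Diego, Sven, and Marcus; loses to Hassan and Omar → score 3.
Sven: beats Diego; loses to Ivan, Marcus, Hassan, and Omar → score 1.
Marcus: beats Diego and Sven; loses to Ivan, Hassan, and Omar → score 2.
Hassan: beats Diego, Ivan, Sven, and Marcus; loses to Omar → score 4.
Omar: beats Diego, Ivan, Sven, Marcus, and Hassan → score 5.
Omar has the best pairwise record.

Omar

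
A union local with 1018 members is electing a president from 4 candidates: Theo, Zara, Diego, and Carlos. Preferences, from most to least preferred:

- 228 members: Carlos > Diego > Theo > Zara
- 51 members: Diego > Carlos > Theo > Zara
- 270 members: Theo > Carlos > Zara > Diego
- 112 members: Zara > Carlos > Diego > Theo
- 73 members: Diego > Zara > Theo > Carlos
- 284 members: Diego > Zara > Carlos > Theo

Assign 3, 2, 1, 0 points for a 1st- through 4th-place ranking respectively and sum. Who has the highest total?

Carlos

Theo: 228·1 + 51·1 + 270·3 + 112·0 + 73·1 + 284·0 = 1162
Zara: 228·0 + 51·0 + 270·1 + 112·3 + 73·2 + 284·2 = 1320
Diego: 228·2 + 51·3 + 270·0 + 112·1 + 73·3 + 284·3 = 1792
Carlos: 228·3 + 51·2 + 270·2 + 112·2 + 73·0 + 284·1 = 1834
Carlos has the highest Borda score (1834).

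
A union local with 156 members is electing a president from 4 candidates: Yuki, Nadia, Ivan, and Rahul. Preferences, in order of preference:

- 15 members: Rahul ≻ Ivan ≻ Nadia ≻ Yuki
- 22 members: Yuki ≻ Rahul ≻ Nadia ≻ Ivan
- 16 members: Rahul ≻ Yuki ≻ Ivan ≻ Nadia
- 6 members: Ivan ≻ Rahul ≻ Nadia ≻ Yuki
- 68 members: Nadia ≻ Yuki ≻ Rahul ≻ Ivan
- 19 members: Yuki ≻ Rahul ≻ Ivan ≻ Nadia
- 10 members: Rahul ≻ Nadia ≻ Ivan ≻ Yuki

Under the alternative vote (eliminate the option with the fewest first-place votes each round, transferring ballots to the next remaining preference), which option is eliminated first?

Ivan

Round 1: Yuki 41, Nadia 68, Ivan 6, Rahul 41. Eliminate Ivan.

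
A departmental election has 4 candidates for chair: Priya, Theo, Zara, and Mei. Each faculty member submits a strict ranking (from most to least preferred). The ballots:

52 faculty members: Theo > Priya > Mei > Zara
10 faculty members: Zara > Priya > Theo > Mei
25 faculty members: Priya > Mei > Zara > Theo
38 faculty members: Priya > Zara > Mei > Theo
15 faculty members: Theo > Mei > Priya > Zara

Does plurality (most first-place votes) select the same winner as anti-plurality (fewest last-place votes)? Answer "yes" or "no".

no

Plurality — first-place votes: Priya 63, Theo 67, Zara 10, Mei 0. Winner: Theo.
Anti-plurality — last-place votes: Priya 0, Theo 63, Zara 67, Mei 10. Winner: Priya.
The two methods disagree.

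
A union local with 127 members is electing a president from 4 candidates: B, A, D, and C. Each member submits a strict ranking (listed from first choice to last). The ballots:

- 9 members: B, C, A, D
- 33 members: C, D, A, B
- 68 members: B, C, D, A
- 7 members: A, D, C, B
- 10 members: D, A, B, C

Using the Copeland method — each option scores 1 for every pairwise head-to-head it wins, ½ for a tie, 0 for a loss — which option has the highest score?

B

B: beats A, D, and C → score 3.
A: loses to B, D, and C → score 0.
D: beats A; loses to B and C → score 1.
C: beats A and D; loses to B → score 2.
B has the best pairwise record.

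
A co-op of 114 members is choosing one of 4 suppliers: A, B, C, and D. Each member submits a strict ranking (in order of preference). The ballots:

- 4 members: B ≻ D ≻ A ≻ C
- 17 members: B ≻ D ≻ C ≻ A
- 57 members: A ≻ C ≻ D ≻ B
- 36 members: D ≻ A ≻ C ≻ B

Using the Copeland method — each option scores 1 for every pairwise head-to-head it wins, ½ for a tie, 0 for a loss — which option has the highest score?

A

A: beats B and C; ties D → score 2.5.
B: loses to A, C, and D → score 0.
C: beats B; ties D; loses to A → score 1.5.
D: beats B; ties A and C → score 2.
A has the best pairwise record.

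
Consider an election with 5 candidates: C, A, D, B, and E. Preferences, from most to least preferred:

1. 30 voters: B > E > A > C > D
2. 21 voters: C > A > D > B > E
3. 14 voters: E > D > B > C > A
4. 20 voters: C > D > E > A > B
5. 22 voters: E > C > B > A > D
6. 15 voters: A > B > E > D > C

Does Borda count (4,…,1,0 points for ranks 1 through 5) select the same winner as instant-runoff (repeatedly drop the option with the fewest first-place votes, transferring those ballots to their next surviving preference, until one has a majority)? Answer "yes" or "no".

no

Borda — scores: C 274, A 225, D 159, B 258, E 304. Winner: E.
Instant-runoff — R1 C 41, A 15, D 0, B 30, E 36 (D out); R2 C 41, A 15, B 30, E 36 (A out); R3 C 41, B 45, E 36 (E out); R4 C 63, B 59 (C winner). Winner: C.
The two methods disagree.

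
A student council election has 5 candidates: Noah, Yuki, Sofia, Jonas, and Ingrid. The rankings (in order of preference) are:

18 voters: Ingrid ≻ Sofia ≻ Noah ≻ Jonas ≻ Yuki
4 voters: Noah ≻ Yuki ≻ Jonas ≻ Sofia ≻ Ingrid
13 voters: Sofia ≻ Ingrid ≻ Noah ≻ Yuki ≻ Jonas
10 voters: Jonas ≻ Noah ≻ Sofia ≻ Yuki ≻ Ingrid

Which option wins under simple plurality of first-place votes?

Ingrid

First-place votes: Noah 4, Yuki 0, Sofia 13, Jonas 10, Ingrid 18.
Ingrid has the most first-place votes.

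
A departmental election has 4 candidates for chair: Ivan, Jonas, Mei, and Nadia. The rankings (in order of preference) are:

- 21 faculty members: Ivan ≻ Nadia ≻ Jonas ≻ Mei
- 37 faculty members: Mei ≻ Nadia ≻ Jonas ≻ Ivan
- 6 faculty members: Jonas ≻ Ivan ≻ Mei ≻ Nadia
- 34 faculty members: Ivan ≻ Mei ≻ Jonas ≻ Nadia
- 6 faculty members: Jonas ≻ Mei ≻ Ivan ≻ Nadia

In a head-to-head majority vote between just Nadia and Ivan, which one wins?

Voters preferring Nadia to Ivan: 37; preferring Ivan to Nadia: 67.
Ivan wins the head-to-head.

Ivan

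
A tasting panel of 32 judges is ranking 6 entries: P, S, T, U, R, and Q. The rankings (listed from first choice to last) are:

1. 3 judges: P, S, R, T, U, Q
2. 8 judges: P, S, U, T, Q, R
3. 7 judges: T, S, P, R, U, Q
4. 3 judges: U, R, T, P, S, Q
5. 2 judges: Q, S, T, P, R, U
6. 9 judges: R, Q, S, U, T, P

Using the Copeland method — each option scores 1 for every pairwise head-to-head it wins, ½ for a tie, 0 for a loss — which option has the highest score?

P: beats U, R, and Q; loses to S and T → score 3.
S: beats P, T, U, R, and Q → score 5.
T: beats P, R, and Q; loses to S and U → score 3.
U: beats T and Q; loses to P, S, and R → score 2.
R: beats U and Q; loses to P, S, and T → score 2.
Q: loses to P, S, T, U, and R → score 0.
S has the best pairwise record.

S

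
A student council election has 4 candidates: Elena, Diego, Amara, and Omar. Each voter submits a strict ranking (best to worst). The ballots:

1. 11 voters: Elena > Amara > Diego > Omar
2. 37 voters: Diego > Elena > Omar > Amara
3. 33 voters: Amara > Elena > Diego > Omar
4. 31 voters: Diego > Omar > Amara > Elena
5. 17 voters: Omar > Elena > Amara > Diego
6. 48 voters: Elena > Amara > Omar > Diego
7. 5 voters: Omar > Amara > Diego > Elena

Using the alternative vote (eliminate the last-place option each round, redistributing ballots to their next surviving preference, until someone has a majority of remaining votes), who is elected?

Elena

Round 1: Elena 59, Diego 68, Amara 33, Omar 22. Eliminate Omar.
Round 2: Elena 76, Diego 68, Amara 38. Eliminate Amara.
Round 3: Elena 109, Diego 73. Elena has a majority.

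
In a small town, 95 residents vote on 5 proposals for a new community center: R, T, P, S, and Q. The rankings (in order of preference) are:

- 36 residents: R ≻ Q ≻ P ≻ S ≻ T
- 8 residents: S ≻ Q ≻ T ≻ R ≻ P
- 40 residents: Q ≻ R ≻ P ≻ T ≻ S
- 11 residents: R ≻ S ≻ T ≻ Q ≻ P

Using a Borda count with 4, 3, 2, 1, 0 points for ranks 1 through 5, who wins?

R

R: 36·4 + 8·1 + 40·3 + 11·4 = 316
T: 36·0 + 8·2 + 40·1 + 11·2 = 78
P: 36·2 + 8·0 + 40·2 + 11·0 = 152
S: 36·1 + 8·4 + 40·0 + 11·3 = 101
Q: 36·3 + 8·3 + 40·4 + 11·1 = 303
R has the highest Borda score (316).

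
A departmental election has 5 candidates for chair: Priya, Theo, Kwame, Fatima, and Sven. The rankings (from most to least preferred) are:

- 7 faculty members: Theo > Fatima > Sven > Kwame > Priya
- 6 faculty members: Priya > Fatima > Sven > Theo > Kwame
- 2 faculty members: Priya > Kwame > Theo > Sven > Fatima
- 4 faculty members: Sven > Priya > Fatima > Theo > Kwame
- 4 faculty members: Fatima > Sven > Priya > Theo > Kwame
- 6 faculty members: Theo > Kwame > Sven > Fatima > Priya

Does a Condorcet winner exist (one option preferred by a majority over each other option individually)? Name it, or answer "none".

none

Checking pairwise contests:
Fatima beats Priya 17–12.
Priya beats Theo 16–13.
Priya beats Kwame 16–13.
Theo beats Fatima 15–14.
Theo beats Sven 15–14.
Every option loses at least one head-to-head, so there is no Condorcet winner.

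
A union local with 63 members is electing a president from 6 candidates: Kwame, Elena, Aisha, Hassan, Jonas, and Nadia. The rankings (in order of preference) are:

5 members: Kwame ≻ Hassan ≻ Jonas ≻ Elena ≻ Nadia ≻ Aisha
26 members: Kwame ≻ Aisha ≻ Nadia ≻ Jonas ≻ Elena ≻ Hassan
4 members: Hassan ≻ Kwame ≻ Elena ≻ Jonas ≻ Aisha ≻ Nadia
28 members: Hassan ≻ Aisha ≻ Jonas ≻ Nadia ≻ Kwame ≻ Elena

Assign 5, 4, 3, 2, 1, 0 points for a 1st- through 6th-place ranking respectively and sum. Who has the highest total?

Aisha

Kwame: 5·5 + 26·5 + 4·4 + 28·1 = 199
Elena: 5·2 + 26·1 + 4·3 + 28·0 = 48
Aisha: 5·0 + 26·4 + 4·1 + 28·4 = 220
Hassan: 5·4 + 26·0 + 4·5 + 28·5 = 180
Jonas: 5·3 + 26·2 + 4·2 + 28·3 = 159
Nadia: 5·1 + 26·3 + 4·0 + 28·2 = 139
Aisha has the highest Borda score (220).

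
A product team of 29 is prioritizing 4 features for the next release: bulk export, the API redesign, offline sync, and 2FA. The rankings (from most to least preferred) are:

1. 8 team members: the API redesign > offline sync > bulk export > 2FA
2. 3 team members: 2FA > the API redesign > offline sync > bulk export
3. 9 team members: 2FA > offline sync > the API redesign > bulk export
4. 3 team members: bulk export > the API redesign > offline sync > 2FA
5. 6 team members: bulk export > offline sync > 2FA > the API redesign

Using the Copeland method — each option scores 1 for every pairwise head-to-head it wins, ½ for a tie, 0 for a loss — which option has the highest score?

bulk export: beats 2FA; loses to the API redesign and offline sync → score 1.
the API redesign: beats bulk export; loses to offline sync and 2FA → score 1.
offline sync: beats bulk export, the API redesign, and 2FA → score 3.
2FA: beats the API redesign; loses to bulk export and offline sync → score 1.
offline sync has the best pairwise record.

offline sync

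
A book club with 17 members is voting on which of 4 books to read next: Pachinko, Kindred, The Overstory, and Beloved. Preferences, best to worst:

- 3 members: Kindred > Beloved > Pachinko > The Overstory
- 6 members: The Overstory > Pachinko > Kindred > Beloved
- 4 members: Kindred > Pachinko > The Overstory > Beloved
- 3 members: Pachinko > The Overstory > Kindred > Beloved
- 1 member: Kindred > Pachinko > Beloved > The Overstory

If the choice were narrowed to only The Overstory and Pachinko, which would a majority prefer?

Pachinko

Voters preferring The Overstory to Pachinko: 6; preferring Pachinko to The Overstory: 11.
Pachinko wins the head-to-head.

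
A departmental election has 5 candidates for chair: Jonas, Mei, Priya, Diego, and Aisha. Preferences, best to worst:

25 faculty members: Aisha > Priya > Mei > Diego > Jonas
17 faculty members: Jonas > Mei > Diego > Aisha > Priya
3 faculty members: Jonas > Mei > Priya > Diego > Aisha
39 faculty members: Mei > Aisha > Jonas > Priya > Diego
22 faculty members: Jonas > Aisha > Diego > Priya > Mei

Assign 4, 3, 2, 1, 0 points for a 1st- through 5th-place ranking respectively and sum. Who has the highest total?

Aisha

Jonas: 25·0 + 17·4 + 3·4 + 39·2 + 22·4 = 246
Mei: 25·2 + 17·3 + 3·3 + 39·4 + 22·0 = 266
Priya: 25·3 + 17·0 + 3·2 + 39·1 + 22·1 = 142
Diego: 25·1 + 17·2 + 3·1 + 39·0 + 22·2 = 106
Aisha: 25·4 + 17·1 + 3·0 + 39·3 + 22·3 = 300
Aisha has the highest Borda score (300).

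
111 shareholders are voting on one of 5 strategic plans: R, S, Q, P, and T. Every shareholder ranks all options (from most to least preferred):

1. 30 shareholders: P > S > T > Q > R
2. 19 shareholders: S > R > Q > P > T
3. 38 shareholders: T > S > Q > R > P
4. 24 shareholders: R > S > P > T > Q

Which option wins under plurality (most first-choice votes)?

First-place votes: R 24, S 19, Q 0, P 30, T 38.
T has the most first-place votes.

T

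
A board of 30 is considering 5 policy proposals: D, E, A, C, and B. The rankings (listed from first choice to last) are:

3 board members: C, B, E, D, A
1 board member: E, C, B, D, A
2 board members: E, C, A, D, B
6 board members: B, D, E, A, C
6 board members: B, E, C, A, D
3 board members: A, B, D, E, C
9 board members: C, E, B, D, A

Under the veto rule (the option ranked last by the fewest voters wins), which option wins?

E

Last-place votes: D 6, E 0, A 13, C 9, B 2.
E is ranked last by the fewest voters, so E wins.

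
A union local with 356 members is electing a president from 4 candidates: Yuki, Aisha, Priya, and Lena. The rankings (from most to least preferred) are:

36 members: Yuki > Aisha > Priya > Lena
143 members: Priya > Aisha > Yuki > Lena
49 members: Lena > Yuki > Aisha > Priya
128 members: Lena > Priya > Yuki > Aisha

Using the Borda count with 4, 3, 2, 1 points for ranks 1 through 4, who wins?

Priya

Yuki: 36·4 + 143·2 + 49·3 + 128·2 = 833
Aisha: 36·3 + 143·3 + 49·2 + 128·1 = 763
Priya: 36·2 + 143·4 + 49·1 + 128·3 = 1077
Lena: 36·1 + 143·1 + 49·4 + 128·4 = 887
Priya has the highest Borda score (1077).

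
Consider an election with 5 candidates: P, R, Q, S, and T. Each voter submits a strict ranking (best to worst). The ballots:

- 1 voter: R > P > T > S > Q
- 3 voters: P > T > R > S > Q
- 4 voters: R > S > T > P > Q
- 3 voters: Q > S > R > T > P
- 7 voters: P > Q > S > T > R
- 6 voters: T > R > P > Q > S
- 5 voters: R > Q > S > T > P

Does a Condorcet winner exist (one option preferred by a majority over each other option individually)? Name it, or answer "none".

Checking pairwise contests:
R beats P 19–10.
T beats R 16–13.
P beats Q 21–8.
P beats S 17–12.
Q beats T 15–14.
Every option loses at least one head-to-head, so there is no Condorcet winner.

none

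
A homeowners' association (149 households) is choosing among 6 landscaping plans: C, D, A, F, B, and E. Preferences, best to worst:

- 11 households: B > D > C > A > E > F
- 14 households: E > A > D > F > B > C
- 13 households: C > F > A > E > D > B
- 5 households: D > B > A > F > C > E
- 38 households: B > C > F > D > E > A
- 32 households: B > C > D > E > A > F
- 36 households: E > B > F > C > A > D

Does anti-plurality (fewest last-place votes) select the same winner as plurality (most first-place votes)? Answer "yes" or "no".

Anti-plurality — last-place votes: C 14, D 36, A 38, F 43, B 13, E 5. Winner: E.
Plurality — first-place votes: C 13, D 5, A 0, F 0, B 81, E 50. Winner: B.
The two methods disagree.

no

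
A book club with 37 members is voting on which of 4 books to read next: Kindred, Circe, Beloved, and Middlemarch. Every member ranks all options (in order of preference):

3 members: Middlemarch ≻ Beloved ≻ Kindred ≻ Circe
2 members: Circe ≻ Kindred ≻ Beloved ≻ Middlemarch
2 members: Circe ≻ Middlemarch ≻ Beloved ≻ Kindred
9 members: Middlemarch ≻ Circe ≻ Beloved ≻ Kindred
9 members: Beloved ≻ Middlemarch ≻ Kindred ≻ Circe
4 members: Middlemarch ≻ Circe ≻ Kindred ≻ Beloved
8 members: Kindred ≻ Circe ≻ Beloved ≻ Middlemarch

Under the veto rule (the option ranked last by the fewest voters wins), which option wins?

Last-place votes: Kindred 11, Circe 12, Beloved 4, Middlemarch 10.
Beloved is ranked last by the fewest voters, so Beloved wins.

Beloved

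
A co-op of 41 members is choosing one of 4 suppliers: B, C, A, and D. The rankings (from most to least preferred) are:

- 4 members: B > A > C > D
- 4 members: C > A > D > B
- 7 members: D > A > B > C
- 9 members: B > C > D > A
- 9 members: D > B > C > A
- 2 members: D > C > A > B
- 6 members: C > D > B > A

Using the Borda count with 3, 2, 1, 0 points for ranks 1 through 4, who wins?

B: 4·3 + 4·0 + 7·1 + 9·3 + 9·2 + 2·0 + 6·1 = 70
C: 4·1 + 4·3 + 7·0 + 9·2 + 9·1 + 2·2 + 6·3 = 65
A: 4·2 + 4·2 + 7·2 + 9·0 + 9·0 + 2·1 + 6·0 = 32
D: 4·0 + 4·1 + 7·3 + 9·1 + 9·3 + 2·3 + 6·2 = 79
D has the highest Borda score (79).

D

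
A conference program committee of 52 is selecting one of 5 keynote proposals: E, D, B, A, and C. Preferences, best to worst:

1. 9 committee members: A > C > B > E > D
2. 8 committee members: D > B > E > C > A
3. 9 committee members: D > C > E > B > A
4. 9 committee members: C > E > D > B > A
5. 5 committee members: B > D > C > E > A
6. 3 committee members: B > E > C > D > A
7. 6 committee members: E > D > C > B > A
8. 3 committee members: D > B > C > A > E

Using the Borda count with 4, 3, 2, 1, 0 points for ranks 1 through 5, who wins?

E: 9·1 + 8·2 + 9·2 + 9·3 + 5·1 + 3·3 + 6·4 + 3·0 = 108
D: 9·0 + 8·4 + 9·4 + 9·2 + 5·3 + 3·1 + 6·3 + 3·4 = 134
B: 9·2 + 8·3 + 9·1 + 9·1 + 5·4 + 3·4 + 6·1 + 3·3 = 107
A: 9·4 + 8·0 + 9·0 + 9·0 + 5·0 + 3·0 + 6·0 + 3·1 = 39
C: 9·3 + 8·1 + 9·3 + 9·4 + 5·2 + 3·2 + 6·2 + 3·2 = 132
D has the highest Borda score (134).

D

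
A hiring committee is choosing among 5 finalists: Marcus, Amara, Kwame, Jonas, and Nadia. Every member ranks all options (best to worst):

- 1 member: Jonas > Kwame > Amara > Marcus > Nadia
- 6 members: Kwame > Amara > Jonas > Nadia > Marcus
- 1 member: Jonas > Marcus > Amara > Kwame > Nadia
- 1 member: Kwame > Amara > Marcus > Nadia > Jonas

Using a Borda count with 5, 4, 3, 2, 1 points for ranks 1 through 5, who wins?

Marcus: 1·2 + 6·1 + 1·4 + 1·3 = 15
Amara: 1·3 + 6·4 + 1·3 + 1·4 = 34
Kwame: 1·4 + 6·5 + 1·2 + 1·5 = 41
Jonas: 1·5 + 6·3 + 1·5 + 1·1 = 29
Nadia: 1·1 + 6·2 + 1·1 + 1·2 = 16
Kwame has the highest Borda score (41).

Kwame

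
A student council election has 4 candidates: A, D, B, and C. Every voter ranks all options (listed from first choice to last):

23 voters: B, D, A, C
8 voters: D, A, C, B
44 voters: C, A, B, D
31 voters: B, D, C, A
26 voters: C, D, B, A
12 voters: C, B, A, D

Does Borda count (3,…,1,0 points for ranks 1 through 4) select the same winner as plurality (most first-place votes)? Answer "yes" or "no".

Borda — scores: A 139, D 184, B 256, C 285. Winner: C.
Plurality — first-place votes: A 0, D 8, B 54, C 82. Winner: C.
The two methods agree.

yes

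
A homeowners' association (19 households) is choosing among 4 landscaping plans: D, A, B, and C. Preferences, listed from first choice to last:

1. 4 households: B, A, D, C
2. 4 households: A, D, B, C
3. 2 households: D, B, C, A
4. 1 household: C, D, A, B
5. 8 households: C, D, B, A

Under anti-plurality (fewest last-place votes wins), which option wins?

D

Last-place votes: D 0, A 10, B 1, C 8.
D is ranked last by the fewest voters, so D wins.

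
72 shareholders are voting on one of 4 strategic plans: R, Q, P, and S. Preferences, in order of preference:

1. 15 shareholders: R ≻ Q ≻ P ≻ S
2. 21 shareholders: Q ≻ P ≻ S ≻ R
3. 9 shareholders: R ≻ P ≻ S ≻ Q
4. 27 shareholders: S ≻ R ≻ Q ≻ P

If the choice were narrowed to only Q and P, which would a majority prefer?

Q

Voters preferring Q to P: 63; preferring P to Q: 9.
Q wins the head-to-head.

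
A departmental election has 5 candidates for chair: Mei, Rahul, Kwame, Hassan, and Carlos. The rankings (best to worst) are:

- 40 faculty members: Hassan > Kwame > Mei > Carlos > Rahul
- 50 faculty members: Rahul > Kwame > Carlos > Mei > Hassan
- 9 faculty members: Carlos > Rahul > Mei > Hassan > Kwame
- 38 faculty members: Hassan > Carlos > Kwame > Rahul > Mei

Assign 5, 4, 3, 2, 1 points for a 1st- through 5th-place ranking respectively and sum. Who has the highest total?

Kwame

Mei: 40·3 + 50·2 + 9·3 + 38·1 = 285
Rahul: 40·1 + 50·5 + 9·4 + 38·2 = 402
Kwame: 40·4 + 50·4 + 9·1 + 38·3 = 483
Hassan: 40·5 + 50·1 + 9·2 + 38·5 = 458
Carlos: 40·2 + 50·3 + 9·5 + 38·4 = 427
Kwame has the highest Borda score (483).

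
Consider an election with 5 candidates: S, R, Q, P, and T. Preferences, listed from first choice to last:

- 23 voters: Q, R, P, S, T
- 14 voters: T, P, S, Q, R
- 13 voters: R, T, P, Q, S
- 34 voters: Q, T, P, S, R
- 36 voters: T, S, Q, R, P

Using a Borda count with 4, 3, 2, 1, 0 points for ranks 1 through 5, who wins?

T

S: 23·1 + 14·2 + 13·0 + 34·1 + 36·3 = 193
R: 23·3 + 14·0 + 13·4 + 34·0 + 36·1 = 157
Q: 23·4 + 14·1 + 13·1 + 34·4 + 36·2 = 327
P: 23·2 + 14·3 + 13·2 + 34·2 + 36·0 = 182
T: 23·0 + 14·4 + 13·3 + 34·3 + 36·4 = 341
T has the highest Borda score (341).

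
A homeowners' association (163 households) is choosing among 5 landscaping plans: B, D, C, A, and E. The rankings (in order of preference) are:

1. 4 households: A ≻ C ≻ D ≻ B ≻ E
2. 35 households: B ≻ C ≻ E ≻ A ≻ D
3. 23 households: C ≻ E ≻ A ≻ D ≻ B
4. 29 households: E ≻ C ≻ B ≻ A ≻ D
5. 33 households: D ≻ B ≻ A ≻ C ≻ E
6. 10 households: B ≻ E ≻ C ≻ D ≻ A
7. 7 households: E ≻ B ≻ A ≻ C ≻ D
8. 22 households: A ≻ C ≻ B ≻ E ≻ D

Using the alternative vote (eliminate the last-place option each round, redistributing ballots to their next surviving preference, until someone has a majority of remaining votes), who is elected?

B

Round 1: B 45, D 33, C 23, A 26, E 36. Eliminate C.
Round 2: B 45, D 33, A 26, E 59. Eliminate A.
Round 3: B 67, D 37, E 59. Eliminate D.
Round 4: B 104, E 59. B has a majority.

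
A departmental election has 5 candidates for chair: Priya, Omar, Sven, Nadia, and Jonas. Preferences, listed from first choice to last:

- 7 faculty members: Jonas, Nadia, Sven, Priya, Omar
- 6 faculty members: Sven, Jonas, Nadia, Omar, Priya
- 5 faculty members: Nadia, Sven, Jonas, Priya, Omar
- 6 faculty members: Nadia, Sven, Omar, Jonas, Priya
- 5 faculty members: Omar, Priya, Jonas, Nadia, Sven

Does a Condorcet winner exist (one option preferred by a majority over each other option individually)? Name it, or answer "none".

none

Checking pairwise contests:
Omar beats Priya 17–12.
Sven beats Omar 24–5.
Nadia beats Sven 23–6.
Jonas beats Nadia 18–11.
Sven beats Jonas 17–12.
Every option loses at least one head-to-head, so there is no Condorcet winner.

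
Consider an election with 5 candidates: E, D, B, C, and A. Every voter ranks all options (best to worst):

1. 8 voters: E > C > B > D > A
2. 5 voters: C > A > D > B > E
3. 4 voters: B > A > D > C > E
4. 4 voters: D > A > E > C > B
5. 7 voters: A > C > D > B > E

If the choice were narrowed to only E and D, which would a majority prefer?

Voters preferring E to D: 8; preferring D to E: 20.
D wins the head-to-head.

D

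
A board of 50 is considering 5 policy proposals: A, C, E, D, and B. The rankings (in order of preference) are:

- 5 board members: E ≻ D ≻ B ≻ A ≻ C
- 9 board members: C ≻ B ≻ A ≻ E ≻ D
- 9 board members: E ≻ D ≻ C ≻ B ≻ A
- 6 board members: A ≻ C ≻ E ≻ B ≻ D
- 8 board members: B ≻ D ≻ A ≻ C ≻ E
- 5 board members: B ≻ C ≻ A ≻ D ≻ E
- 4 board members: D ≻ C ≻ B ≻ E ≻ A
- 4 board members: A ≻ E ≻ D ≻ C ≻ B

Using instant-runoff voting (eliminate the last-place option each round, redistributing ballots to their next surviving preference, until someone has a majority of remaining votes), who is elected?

Round 1: A 10, C 9, E 14, D 4, B 13. Eliminate D.
Round 2: A 10, C 13, E 14, B 13. Eliminate A.
Round 3: C 19, E 18, B 13. Eliminate B.
Round 4: C 32, E 18. C has a majority.

C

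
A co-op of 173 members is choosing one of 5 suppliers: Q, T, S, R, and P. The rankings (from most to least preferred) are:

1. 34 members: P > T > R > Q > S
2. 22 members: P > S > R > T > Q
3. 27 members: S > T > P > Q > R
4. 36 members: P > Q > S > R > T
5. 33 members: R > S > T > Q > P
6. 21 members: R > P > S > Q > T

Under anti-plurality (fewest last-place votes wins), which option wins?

Q

Last-place votes: Q 22, T 57, S 34, R 27, P 33.
Q is ranked last by the fewest voters, so Q wins.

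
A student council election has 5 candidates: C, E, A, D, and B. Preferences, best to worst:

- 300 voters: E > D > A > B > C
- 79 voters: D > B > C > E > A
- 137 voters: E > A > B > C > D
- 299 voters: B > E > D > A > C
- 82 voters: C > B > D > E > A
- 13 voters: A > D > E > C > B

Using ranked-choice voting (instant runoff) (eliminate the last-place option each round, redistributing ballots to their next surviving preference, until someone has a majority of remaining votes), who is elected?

Round 1: C 82, E 437, A 13, D 79, B 299. Eliminate A.
Round 2: C 82, E 437, D 92, B 299. Eliminate C.
Round 3: E 437, D 92, B 381. Eliminate D.
Round 4: E 450, B 460. B has a majority.

B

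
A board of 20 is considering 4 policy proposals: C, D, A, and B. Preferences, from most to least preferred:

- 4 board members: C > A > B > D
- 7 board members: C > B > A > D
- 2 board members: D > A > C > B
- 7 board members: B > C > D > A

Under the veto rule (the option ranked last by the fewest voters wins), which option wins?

Last-place votes: C 0, D 11, A 7, B 2.
C is ranked last by the fewest voters, so C wins.

C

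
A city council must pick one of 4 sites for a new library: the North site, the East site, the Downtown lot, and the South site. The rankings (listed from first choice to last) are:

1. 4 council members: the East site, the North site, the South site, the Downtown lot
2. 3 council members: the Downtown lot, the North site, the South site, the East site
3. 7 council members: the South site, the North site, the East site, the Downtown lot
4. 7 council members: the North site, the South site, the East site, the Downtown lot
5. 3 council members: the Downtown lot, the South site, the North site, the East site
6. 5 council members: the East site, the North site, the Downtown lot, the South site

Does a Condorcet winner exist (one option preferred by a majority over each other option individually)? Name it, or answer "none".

the North site vs the East site: 20–9 for the North site.
the North site vs the Downtown lot: 23–6 for the North site.
the North site vs the South site: 19–10 for the North site.
the North site beats every other option head-to-head.

the North site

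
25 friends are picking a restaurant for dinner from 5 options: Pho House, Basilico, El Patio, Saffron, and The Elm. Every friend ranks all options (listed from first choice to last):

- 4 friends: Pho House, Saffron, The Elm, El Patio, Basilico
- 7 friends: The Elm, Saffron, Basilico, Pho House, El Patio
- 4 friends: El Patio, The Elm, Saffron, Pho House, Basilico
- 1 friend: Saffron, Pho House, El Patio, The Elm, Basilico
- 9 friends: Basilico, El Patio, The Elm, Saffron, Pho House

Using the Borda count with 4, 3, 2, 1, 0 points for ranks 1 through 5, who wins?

Pho House: 4·4 + 7·1 + 4·1 + 1·3 + 9·0 = 30
Basilico: 4·0 + 7·2 + 4·0 + 1·0 + 9·4 = 50
El Patio: 4·1 + 7·0 + 4·4 + 1·2 + 9·3 = 49
Saffron: 4·3 + 7·3 + 4·2 + 1·4 + 9·1 = 54
The Elm: 4·2 + 7·4 + 4·3 + 1·1 + 9·2 = 67
The Elm has the highest Borda score (67).

The Elm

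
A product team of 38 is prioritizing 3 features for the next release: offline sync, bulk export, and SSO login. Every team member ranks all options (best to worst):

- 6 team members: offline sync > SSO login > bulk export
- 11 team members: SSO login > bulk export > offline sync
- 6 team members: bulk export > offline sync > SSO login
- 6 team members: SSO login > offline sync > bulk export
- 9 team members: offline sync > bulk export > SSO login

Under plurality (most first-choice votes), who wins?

First-place votes: offline sync 15, bulk export 6, SSO login 17.
SSO login has the most first-place votes.

SSO login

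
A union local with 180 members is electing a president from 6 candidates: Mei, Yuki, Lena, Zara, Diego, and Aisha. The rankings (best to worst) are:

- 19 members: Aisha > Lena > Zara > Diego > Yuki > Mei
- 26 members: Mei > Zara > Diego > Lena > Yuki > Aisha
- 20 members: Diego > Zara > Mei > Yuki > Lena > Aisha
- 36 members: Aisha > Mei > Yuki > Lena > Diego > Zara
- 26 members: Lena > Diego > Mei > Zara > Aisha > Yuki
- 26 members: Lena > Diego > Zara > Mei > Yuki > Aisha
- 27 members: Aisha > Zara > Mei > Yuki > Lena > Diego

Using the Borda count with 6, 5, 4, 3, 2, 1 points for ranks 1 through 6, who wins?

Mei: 19·1 + 26·6 + 20·4 + 36·5 + 26·4 + 26·3 + 27·4 = 725
Yuki: 19·2 + 26·2 + 20·3 + 36·4 + 26·1 + 26·2 + 27·3 = 453
Lena: 19·5 + 26·3 + 20·2 + 36·3 + 26·6 + 26·6 + 27·2 = 687
Zara: 19·4 + 26·5 + 20·5 + 36·1 + 26·3 + 26·4 + 27·5 = 659
Diego: 19·3 + 26·4 + 20·6 + 36·2 + 26·5 + 26·5 + 27·1 = 640
Aisha: 19·6 + 26·1 + 20·1 + 36·6 + 26·2 + 26·1 + 27·6 = 616
Mei has the highest Borda score (725).

Mei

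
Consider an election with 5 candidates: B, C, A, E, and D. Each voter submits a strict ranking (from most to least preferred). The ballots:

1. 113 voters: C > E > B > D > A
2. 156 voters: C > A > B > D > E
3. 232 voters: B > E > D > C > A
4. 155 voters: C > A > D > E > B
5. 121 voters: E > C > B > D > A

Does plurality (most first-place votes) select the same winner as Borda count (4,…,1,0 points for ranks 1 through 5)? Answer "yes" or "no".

yes

Plurality — first-place votes: B 232, C 424, A 0, E 121, D 0. Winner: C.
Borda — scores: B 1708, C 2291, A 933, E 1674, D 1164. Winner: C.
The two methods agree.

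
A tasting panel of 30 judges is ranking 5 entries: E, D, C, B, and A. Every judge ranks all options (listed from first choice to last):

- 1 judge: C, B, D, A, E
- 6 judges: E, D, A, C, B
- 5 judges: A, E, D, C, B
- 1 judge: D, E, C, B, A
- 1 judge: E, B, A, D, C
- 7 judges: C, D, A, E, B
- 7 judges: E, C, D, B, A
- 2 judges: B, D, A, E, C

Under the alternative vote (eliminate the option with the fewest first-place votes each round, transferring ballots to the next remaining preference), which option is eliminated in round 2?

B

Round 1: E 14, D 1, C 8, B 2, A 5. Eliminate D.
Round 2: E 15, C 8, B 2, A 5. Eliminate B.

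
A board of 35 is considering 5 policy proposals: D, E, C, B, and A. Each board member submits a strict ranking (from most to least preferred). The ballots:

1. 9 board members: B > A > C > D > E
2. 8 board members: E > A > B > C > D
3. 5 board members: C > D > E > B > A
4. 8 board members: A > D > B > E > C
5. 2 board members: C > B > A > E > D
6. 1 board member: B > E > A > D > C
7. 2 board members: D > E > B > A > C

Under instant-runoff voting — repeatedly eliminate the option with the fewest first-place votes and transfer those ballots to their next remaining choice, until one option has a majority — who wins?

Round 1: D 2, E 8, C 7, B 10, A 8. Eliminate D.
Round 2: E 10, C 7, B 10, A 8. Eliminate C.
Round 3: E 15, B 12, A 8. Eliminate A.
Round 4: E 15, B 20. B has a majority.

B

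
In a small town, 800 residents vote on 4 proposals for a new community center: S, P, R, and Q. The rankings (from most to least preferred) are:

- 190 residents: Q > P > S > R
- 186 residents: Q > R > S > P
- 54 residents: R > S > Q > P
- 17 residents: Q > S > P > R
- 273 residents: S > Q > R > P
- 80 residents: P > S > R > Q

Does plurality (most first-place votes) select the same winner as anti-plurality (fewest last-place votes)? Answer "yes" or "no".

Plurality — first-place votes: S 273, P 80, R 54, Q 393. Winner: Q.
Anti-plurality — last-place votes: S 0, P 513, R 207, Q 80. Winner: S.
The two methods disagree.

no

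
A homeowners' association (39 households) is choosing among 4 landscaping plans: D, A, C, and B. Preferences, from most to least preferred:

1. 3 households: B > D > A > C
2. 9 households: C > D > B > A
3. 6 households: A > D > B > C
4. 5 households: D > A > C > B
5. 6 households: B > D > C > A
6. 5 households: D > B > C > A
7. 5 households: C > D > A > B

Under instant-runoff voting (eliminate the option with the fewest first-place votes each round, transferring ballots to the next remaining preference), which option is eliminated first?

Round 1: D 10, A 6, C 14, B 9. Eliminate A.

A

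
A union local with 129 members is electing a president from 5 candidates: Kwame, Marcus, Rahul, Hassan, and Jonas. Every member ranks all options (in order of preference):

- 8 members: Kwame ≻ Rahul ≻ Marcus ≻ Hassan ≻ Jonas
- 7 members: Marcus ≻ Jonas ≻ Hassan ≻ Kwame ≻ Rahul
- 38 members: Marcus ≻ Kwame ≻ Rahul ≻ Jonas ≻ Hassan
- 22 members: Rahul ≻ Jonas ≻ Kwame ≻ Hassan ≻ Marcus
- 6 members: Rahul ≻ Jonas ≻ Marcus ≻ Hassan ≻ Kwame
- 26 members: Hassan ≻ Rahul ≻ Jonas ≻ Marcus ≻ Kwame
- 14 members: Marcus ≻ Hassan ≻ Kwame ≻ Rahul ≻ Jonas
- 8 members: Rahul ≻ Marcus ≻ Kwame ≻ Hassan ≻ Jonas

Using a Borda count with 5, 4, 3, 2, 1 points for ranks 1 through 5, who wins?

Rahul

Kwame: 8·5 + 7·2 + 38·4 + 22·3 + 6·1 + 26·1 + 14·3 + 8·3 = 370
Marcus: 8·3 + 7·5 + 38·5 + 22·1 + 6·3 + 26·2 + 14·5 + 8·4 = 443
Rahul: 8·4 + 7·1 + 38·3 + 22·5 + 6·5 + 26·4 + 14·2 + 8·5 = 465
Hassan: 8·2 + 7·3 + 38·1 + 22·2 + 6·2 + 26·5 + 14·4 + 8·2 = 333
Jonas: 8·1 + 7·4 + 38·2 + 22·4 + 6·4 + 26·3 + 14·1 + 8·1 = 324
Rahul has the highest Borda score (465).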